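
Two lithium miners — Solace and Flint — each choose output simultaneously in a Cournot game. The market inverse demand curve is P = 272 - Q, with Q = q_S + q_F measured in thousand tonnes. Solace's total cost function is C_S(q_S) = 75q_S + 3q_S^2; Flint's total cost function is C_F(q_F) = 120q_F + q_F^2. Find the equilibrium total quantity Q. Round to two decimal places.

Solace's profit: π_S = (272 - Q)q_S - (75q_S + 3q_S²). Setting ∂π_S/∂q_S = 0: 197 - 8q_S - (q_F) = 0.
Flint's first-order condition: 152 - 4q_F - (q_S) = 0.
Best responses: q_S = (197 - q_F)/8, q_F = (152 - q_S)/4.
Solving the pair: q_S = 636/31, q_F = 1019/31.
Total output Q = 636/31 + 1019/31 = 1655/31.

53.39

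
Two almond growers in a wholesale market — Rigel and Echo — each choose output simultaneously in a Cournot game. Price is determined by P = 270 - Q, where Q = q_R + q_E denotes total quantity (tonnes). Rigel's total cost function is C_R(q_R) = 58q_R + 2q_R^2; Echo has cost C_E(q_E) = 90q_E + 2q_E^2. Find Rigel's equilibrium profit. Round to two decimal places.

2920.32

Rigel's profit: π_R = (270 - Q)q_R - (58q_R + 2q_R²). Setting ∂π_R/∂q_R = 0: 212 - 6q_R - (q_E) = 0.
Echo's first-order condition: 180 - 6q_E - (q_R) = 0.
So q_R = (212 - q_E)/6 and q_E = (180 - q_R)/6.
Substituting one into the other gives q_R = 156/5 and q_E = 124/5.
Price P = 270 - 56 = 214.
Rigel's profit: 214·(156/5) - 58·(156/5) - 2(156/5)² = 2920.3200.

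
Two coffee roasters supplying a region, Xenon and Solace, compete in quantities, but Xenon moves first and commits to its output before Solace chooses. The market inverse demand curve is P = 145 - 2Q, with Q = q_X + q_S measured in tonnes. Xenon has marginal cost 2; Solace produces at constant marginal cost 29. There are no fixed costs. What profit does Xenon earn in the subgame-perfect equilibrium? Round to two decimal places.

Solve by backward induction. Given q_X, the follower Solace maximises π_S = (145 - 2q_X - 2q_S)q_S - 29q_S.
Follower FOC: 116 - 2q_X - 4q_S = 0, so q_S(q_X) = (116 - 2q_X)/4.
The leader anticipates this reaction. Substituting into P = 145 - 2Q gives P = 87 - q_X, so π_X = (87 - q_X)q_X - 2q_X.
The leader's first-order condition 85 - 2q_X = 0 yields q_X = 85/2.
Then q_S = (116 - 2·(85/2))/4 = 31/4.
Price P = 145 - 2·(201/4) = 89/2.
Xenon's profit: (89/2 - 2)·(85/2) = 1806.2500.

1806.25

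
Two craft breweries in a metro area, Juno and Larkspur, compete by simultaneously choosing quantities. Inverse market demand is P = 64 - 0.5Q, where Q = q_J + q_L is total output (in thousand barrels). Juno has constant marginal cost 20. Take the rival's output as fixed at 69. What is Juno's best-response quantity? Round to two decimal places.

With the rival's output fixed at 69, Juno's profit is π_J = (64 - (1/2)·69 - (1/2)q_J)q_J - (20q_J) = (59/2 - (1/2)q_J)q_J - (20q_J).
∂π_J/∂q_J = 19/2 - q_J = 0, so q_J = 19/2.

9.50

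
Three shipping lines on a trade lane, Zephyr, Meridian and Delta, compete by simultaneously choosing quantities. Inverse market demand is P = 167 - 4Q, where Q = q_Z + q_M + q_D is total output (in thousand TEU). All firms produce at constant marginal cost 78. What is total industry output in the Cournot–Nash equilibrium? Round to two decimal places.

A representative firm's profit is π_i = q_i(167 - 4Q) - 78q_i.
Setting ∂π_i/∂q_i = 0 with rivals' quantities fixed: 89 - 8q_i - 4·Σ_{j≠i} q_j = 0.
By symmetry each firm produces the same amount; substituting Σ_{j≠i} q_j = 2q_i yields q_i = 89/16.
Total output Q = 89/16 + 89/16 + 89/16 = 267/16.

16.69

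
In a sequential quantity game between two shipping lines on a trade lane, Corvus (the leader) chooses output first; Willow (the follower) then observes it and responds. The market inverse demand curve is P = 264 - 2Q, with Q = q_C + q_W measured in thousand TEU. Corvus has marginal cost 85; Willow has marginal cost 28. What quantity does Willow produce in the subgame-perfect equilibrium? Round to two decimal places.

The follower Willow best-responds to any q_C: π_W = (264 - 2Q)q_W - 28q_W.
Follower FOC: 236 - 2q_C - 4q_W = 0, so q_W(q_C) = (236 - 2q_C)/4.
Corvus substitutes q_W(q_C) into its own profit: π_C = q_C(264 - 2q_C - (236 - 2q_C)/2) - 85q_C = (146 - q_C)q_C - 85q_C.
Leader FOC: 61 - 2q_C = 0, so q_C = 61/2.
Then q_W = (236 - 2·(61/2))/4 = 175/4.

43.75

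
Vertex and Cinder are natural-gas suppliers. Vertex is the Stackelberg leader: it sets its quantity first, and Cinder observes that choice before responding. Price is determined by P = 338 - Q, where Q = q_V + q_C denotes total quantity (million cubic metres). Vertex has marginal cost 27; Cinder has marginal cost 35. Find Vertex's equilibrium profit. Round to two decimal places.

The follower Cinder best-responds to any q_V: π_C = (338 - Q)q_C - 35q_C.
Setting the follower's marginal profit to zero, 303 - q_V - 2q_C = 0, i.e. q_C = (303 - q_V)/2.
The leader anticipates this reaction. Substituting into P = 338 - Q gives P = 373/2 - (1/2)q_V, so π_V = (373/2 - (1/2)q_V)q_V - 27q_V.
The leader's first-order condition 319/2 - q_V = 0 yields q_V = 319/2.
Then q_C = (303 - 319/2)/2 = 287/4.
Price P = 338 - 925/4 = 427/4.
Vertex's profit: (427/4 - 27)·(319/2) = 12720.1250.

12720.13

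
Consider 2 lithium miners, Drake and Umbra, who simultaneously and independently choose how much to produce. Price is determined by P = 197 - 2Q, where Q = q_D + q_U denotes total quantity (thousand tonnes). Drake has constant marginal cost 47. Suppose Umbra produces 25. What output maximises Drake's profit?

With the rival's output fixed at 25, Drake's profit is π_D = (197 - 2·25 - 2q_D)q_D - (47q_D) = (147 - 2q_D)q_D - (47q_D).
∂π_D/∂q_D = 100 - 4q_D = 0, so q_D = 25.

25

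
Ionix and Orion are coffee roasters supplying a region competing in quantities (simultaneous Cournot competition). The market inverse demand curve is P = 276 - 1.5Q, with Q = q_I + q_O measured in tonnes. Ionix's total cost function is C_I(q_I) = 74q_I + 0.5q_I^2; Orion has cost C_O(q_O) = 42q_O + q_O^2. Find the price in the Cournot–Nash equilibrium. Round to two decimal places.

Ionix's profit: π_I = (276 - 1.5Q)q_I - (74q_I + (1/2)q_I²). Setting ∂π_I/∂q_I = 0: 202 - 4q_I - (3/2)(q_O) = 0.
Orion's profit: π_O = (276 - 1.5Q)q_O - (42q_O + q_O²). Setting ∂π_O/∂q_O = 0: 234 - 5q_O - (3/2)(q_I) = 0.
So q_I = (202 - (3/2)q_O)/4 and q_O = (234 - (3/2)q_I)/5.
Solving the pair: q_I = 37.1268, q_O = 35.6620.
Total output Q = 72.7887, so price P = 276 - (3/2)·72.7887 = 166.8169.

166.82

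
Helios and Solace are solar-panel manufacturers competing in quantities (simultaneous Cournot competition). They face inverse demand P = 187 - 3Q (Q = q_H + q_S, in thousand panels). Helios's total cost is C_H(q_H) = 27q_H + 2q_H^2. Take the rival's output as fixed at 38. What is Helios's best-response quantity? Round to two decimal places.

4.60

With the rival's output fixed at 38, Helios's profit is π_H = (187 - 3·38 - 3q_H)q_H - (27q_H + 2q_H²) = (73 - 3q_H)q_H - (27q_H + 2q_H²).
∂π_H/∂q_H = 46 - 10q_H = 0, so q_H = 23/5.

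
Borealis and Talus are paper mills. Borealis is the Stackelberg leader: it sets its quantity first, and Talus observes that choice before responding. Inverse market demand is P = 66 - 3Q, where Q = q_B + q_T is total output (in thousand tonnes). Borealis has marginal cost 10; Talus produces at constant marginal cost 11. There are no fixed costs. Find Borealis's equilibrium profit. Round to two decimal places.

Solve by backward induction. Given q_B, the follower Talus maximises π_T = (66 - 3q_B - 3q_T)q_T - 11q_T.
Setting the follower's marginal profit to zero, 55 - 3q_B - 6q_T = 0, i.e. q_T = (55 - 3q_B)/6.
The leader anticipates this reaction. Substituting into P = 66 - 3Q gives P = 77/2 - (3/2)q_B, so π_B = (77/2 - (3/2)q_B)q_B - 10q_B.
Maximising: ∂π_B/∂q_B = 57/2 - 3q_B = 0, giving q_B = 19/2.
Then q_T = (55 - 3·(19/2))/6 = 53/12.
Price P = 66 - 3·(167/12) = 97/4.
Borealis's profit: (97/4 - 10)·(19/2) = 1083/8.

135.38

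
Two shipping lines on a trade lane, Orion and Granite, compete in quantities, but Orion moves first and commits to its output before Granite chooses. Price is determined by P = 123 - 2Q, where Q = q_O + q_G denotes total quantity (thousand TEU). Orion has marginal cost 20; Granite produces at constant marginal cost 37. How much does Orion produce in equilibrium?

Solve by backward induction. Given q_O, the follower Granite maximises π_G = (123 - 2q_O - 2q_G)q_G - 37q_G.
∂π_G/∂q_G = 86 - 2q_O - 4q_G = 0 gives the reaction function q_G = (86 - 2q_O)/4.
Orion substitutes q_G(q_O) into its own profit: π_O = q_O(123 - 2q_O - (86 - 2q_O)/2) - 20q_O = (80 - q_O)q_O - 20q_O.
Leader FOC: 60 - 2q_O = 0, so q_O = 30.
Then q_G = (86 - 2·30)/4 = 13/2.

30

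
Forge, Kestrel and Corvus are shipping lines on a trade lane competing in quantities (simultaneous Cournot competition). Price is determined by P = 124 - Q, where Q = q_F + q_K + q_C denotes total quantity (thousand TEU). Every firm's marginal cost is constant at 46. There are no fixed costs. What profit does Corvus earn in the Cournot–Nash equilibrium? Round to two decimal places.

380.25

A representative firm's profit is π_i = q_i(124 - Q) - 46q_i.
First-order condition (treating rivals' output as given): 78 - 2q_i - Σ_{j≠i} q_j = 0.
By symmetry each firm produces the same amount; substituting Σ_{j≠i} q_j = 2q_i yields q_i = 78/4 = 39/2.
Price P = 124 - 117/2 = 131/2.
Corvus's profit: (131/2 - 46)·(39/2) = 1521/4.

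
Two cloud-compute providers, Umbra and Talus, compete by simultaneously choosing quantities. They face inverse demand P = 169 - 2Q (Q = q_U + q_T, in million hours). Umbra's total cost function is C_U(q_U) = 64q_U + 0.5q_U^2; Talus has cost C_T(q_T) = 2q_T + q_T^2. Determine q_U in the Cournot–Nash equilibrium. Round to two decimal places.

Umbra's profit: π_U = (169 - 2Q)q_U - (64q_U + (1/2)q_U²). Setting ∂π_U/∂q_U = 0: 105 - 5q_U - 2(q_T) = 0.
Talus's first-order condition: 167 - 6q_T - 2(q_U) = 0.
Best responses: q_U = (105 - 2q_T)/5, q_T = (167 - 2q_U)/6.
Substituting one into the other gives q_U = 148/13 and q_T = 625/26.

11.38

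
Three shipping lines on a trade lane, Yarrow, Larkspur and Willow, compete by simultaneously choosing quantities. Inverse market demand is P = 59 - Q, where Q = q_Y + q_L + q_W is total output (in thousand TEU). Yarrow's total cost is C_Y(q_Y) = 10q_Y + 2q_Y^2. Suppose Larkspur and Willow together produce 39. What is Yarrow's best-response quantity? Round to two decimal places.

With rivals' combined output fixed at 39, Yarrow's profit is π_Y = (59 - 39 - q_Y)q_Y - (10q_Y + 2q_Y²) = (20 - q_Y)q_Y - (10q_Y + 2q_Y²).
∂π_Y/∂q_Y = 10 - 6q_Y = 0, so q_Y = 5/3.

1.67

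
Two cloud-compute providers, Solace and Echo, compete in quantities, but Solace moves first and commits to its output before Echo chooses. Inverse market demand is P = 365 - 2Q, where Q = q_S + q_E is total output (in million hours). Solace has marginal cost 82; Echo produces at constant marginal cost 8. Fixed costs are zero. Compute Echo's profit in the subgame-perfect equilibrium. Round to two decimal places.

7969.53

Solve by backward induction. Given q_S, the follower Echo maximises π_E = (365 - 2q_S - 2q_E)q_E - 8q_E.
Follower FOC: 357 - 2q_S - 4q_E = 0, so q_E(q_S) = (357 - 2q_S)/4.
Solace substitutes q_E(q_S) into its own profit: π_S = q_S(365 - 2q_S - (357 - 2q_S)/2) - 82q_S = (373/2 - q_S)q_S - 82q_S.
The leader's first-order condition 209/2 - 2q_S = 0 yields q_S = 209/4.
Then q_E = (357 - 2·(209/4))/4 = 505/8.
Price P = 365 - 2·(923/8) = 537/4.
Echo's profit: (537/4 - 8)·(505/8) = 7969.5313.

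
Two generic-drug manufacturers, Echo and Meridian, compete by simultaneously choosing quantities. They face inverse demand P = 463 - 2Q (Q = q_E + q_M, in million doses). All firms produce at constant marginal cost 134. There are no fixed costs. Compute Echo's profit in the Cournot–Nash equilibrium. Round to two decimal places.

6013.39

Each firm earns π_i = (463 - 2Q)q_i - 134q_i.
Setting ∂π_i/∂q_i = 0 with rivals' quantities fixed: 329 - 4q_i - 2q_j = 0.
By symmetry each firm produces the same amount; substituting q_j = q_i yields q_i = 329/6.
Price P = 463 - 2·(329/3) = 731/3.
Echo's profit: (731/3 - 134)·(329/6) = 6013.3889.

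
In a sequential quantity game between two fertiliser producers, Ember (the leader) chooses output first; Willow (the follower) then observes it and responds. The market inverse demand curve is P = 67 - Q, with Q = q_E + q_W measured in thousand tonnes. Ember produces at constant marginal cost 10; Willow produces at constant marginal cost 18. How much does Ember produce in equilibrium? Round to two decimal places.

32.50

The follower Willow best-responds to any q_E: π_W = (67 - Q)q_W - 18q_W.
Follower FOC: 49 - q_E - 2q_W = 0, so q_W(q_E) = (49 - q_E)/2.
The leader anticipates this reaction. Substituting into P = 67 - Q gives P = 85/2 - (1/2)q_E, so π_E = (85/2 - (1/2)q_E)q_E - 10q_E.
Leader FOC: 65/2 - q_E = 0, so q_E = 65/2.
Then q_W = (49 - 65/2)/2 = 33/4.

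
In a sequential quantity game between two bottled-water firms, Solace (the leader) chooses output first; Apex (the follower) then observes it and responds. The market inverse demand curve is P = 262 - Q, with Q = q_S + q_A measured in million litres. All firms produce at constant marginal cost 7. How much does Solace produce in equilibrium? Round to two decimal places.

127.50

Solve by backward induction. Given q_S, the follower Apex maximises π_A = (262 - q_S - q_A)q_A - 7q_A.
Setting the follower's marginal profit to zero, 255 - q_S - 2q_A = 0, i.e. q_A = (255 - q_S)/2.
Solace substitutes q_A(q_S) into its own profit: π_S = q_S(262 - q_S - (255 - q_S)/2) - 7q_S = (269/2 - (1/2)q_S)q_S - 7q_S.
Leader FOC: 255/2 - q_S = 0, so q_S = 255/2.
Then q_A = (255 - 255/2)/2 = 255/4.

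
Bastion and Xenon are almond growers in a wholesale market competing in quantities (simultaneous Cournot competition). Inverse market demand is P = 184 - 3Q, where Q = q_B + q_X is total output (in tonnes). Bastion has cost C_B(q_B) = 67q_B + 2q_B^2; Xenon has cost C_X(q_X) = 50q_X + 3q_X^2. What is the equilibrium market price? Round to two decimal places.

Bastion's profit: π_B = (184 - 3Q)q_B - (67q_B + 2q_B²). Setting ∂π_B/∂q_B = 0: 117 - 10q_B - 3(q_X) = 0.
Xenon's profit: π_X = (184 - 3Q)q_X - (50q_X + 3q_X²). Setting ∂π_X/∂q_X = 0: 134 - 12q_X - 3(q_B) = 0.
Best responses: q_B = (117 - 3q_X)/10, q_X = (134 - 3q_B)/12.
Substituting one into the other gives q_B = 334/37 and q_X = 989/111.
Total output Q = 1991/111, so price P = 184 - 3·(1991/111) = 130.1892.

130.19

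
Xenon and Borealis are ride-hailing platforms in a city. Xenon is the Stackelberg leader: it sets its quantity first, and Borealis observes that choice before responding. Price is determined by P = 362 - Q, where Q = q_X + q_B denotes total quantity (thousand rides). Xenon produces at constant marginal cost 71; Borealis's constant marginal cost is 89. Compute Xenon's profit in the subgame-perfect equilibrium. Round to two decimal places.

11935.13

The follower Borealis best-responds to any q_X: π_B = (362 - Q)q_B - 89q_B.
Setting the follower's marginal profit to zero, 273 - q_X - 2q_B = 0, i.e. q_B = (273 - q_X)/2.
Xenon substitutes q_B(q_X) into its own profit: π_X = q_X(362 - q_X - (273 - q_X)/2) - 71q_X = (451/2 - (1/2)q_X)q_X - 71q_X.
Maximising: ∂π_X/∂q_X = 309/2 - q_X = 0, giving q_X = 309/2.
Then q_B = (273 - 309/2)/2 = 237/4.
Price P = 362 - 855/4 = 593/4.
Xenon's profit: (593/4 - 71)·(309/2) = 11935.1250.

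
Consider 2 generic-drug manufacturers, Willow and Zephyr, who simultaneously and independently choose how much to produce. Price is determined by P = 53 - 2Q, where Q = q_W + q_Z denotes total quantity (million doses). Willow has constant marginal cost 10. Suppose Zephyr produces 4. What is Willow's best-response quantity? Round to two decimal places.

With the rival's output fixed at 4, Willow's profit is π_W = (53 - 2·4 - 2q_W)q_W - (10q_W) = (45 - 2q_W)q_W - (10q_W).
∂π_W/∂q_W = 35 - 4q_W = 0, so q_W = 35/4.

8.75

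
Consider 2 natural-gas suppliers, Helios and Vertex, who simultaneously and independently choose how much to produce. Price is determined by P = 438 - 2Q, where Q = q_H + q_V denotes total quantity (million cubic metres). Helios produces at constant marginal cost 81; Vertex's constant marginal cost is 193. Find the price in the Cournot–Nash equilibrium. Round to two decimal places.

Helios's profit: π_H = (438 - 2Q)q_H - (81q_H). Setting ∂π_H/∂q_H = 0: 357 - 4q_H - 2(q_V) = 0.
Vertex's profit: π_V = (438 - 2Q)q_V - (193q_V). Setting ∂π_V/∂q_V = 0: 245 - 4q_V - 2(q_H) = 0.
So q_H = (357 - 2q_V)/4 and q_V = (245 - 2q_H)/4.
Substituting one into the other gives q_H = 469/6 and q_V = 133/6.
Total output Q = 301/3, so price P = 438 - 2·(301/3) = 712/3.

237.33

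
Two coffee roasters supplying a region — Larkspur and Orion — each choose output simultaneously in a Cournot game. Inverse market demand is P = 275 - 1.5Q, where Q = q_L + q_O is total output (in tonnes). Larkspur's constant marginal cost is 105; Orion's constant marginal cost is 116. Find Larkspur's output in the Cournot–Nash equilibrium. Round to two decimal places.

Larkspur's profit: π_L = (275 - 1.5Q)q_L - (105q_L). Setting ∂π_L/∂q_L = 0: 170 - 3q_L - (3/2)(q_O) = 0.
Orion's first-order condition: 159 - 3q_O - (3/2)(q_L) = 0.
Rearranging gives the reaction functions q_L = (170 - (3/2)q_O)/3 and q_O = (159 - (3/2)q_L)/3.
Substituting one into the other gives q_L = 362/9 and q_O = 296/9.

40.22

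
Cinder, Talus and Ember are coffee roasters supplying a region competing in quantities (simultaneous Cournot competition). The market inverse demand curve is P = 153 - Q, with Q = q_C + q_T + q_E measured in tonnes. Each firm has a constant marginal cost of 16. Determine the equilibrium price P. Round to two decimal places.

50.25

Each firm earns π_i = (153 - Q)q_i - 16q_i.
Setting ∂π_i/∂q_i = 0 with rivals' quantities fixed: 137 - 2q_i - Σ_{j≠i} q_j = 0.
By symmetry each firm produces the same amount; substituting Σ_{j≠i} q_j = 2q_i yields q_i = 137/4.
Total output Q = 411/4, so price P = 153 - 411/4 = 201/4.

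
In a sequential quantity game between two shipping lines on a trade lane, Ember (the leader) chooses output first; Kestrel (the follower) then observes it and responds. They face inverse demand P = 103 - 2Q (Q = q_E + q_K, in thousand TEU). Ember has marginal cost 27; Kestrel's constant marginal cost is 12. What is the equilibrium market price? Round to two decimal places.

42.25

The follower Kestrel best-responds to any q_E: π_K = (103 - 2Q)q_K - 12q_K.
Setting the follower's marginal profit to zero, 91 - 2q_E - 4q_K = 0, i.e. q_K = (91 - 2q_E)/4.
The leader anticipates this reaction. Substituting into P = 103 - 2Q gives P = 115/2 - q_E, so π_E = (115/2 - q_E)q_E - 27q_E.
The leader's first-order condition 61/2 - 2q_E = 0 yields q_E = 61/4.
Then q_K = (91 - 2·(61/4))/4 = 121/8.
Total output Q = 243/8, so price P = 103 - 2·(243/8) = 169/4.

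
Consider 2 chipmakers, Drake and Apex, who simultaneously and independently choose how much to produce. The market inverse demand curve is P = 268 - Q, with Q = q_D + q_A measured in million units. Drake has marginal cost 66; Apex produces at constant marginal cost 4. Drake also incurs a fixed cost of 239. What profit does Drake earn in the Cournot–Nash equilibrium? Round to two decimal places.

Drake's profit: π_D = (268 - Q)q_D - (66q_D). Setting ∂π_D/∂q_D = 0: 202 - 2q_D - (q_A) = 0.
Apex's profit: π_A = (268 - Q)q_A - (4q_A). Setting ∂π_A/∂q_A = 0: 264 - 2q_A - (q_D) = 0.
So q_D = (202 - q_A)/2 and q_A = (264 - q_D)/2.
Substituting one into the other gives q_D = 140/3 and q_A = 326/3.
Price P = 268 - 466/3 = 338/3.
Drake's profit: (338/3 - 66)·(140/3) - 239 = 1938.7778.

1938.78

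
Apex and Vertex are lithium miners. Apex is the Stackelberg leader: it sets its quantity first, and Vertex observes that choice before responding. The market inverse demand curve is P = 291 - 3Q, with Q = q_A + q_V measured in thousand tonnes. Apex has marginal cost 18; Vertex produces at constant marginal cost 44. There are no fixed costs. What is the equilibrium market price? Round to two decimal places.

Solve by backward induction. Given q_A, the follower Vertex maximises π_V = (291 - 3q_A - 3q_V)q_V - 44q_V.
∂π_V/∂q_V = 247 - 3q_A - 6q_V = 0 gives the reaction function q_V = (247 - 3q_A)/6.
The leader anticipates this reaction. Substituting into P = 291 - 3Q gives P = 335/2 - (3/2)q_A, so π_A = (335/2 - (3/2)q_A)q_A - 18q_A.
Maximising: ∂π_A/∂q_A = 299/2 - 3q_A = 0, giving q_A = 299/6.
Then q_V = (247 - 3·(299/6))/6 = 65/4.
Total output Q = 793/12, so price P = 291 - 3·(793/12) = 371/4.

92.75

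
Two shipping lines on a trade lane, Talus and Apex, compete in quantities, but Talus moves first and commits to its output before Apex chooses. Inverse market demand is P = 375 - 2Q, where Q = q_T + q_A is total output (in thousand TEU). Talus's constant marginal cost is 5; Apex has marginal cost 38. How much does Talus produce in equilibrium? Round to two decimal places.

100.75

Solve by backward induction. Given q_T, the follower Apex maximises π_A = (375 - 2q_T - 2q_A)q_A - 38q_A.
Setting the follower's marginal profit to zero, 337 - 2q_T - 4q_A = 0, i.e. q_A = (337 - 2q_T)/4.
The leader anticipates this reaction. Substituting into P = 375 - 2Q gives P = 413/2 - q_T, so π_T = (413/2 - q_T)q_T - 5q_T.
Maximising: ∂π_T/∂q_T = 403/2 - 2q_T = 0, giving q_T = 403/4.
Then q_A = (337 - 2·(403/4))/4 = 271/8.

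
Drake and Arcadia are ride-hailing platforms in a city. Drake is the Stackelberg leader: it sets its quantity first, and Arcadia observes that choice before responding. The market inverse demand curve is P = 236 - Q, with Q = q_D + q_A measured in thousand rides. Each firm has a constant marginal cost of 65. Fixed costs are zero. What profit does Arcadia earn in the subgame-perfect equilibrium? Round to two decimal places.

1827.56

The follower Arcadia best-responds to any q_D: π_A = (236 - Q)q_A - 65q_A.
Follower FOC: 171 - q_D - 2q_A = 0, so q_A(q_D) = (171 - q_D)/2.
The leader anticipates this reaction. Substituting into P = 236 - Q gives P = 301/2 - (1/2)q_D, so π_D = (301/2 - (1/2)q_D)q_D - 65q_D.
The leader's first-order condition 171/2 - q_D = 0 yields q_D = 171/2.
Then q_A = (171 - 171/2)/2 = 171/4.
Price P = 236 - 513/4 = 431/4.
Arcadia's profit: (431/4 - 65)·(171/4) = 1827.5625.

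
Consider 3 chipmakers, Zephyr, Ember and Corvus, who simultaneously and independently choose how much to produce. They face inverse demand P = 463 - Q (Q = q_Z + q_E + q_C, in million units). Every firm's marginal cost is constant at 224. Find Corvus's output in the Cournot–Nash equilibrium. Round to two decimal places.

Each firm earns π_i = (463 - Q)q_i - 224q_i.
Setting ∂π_i/∂q_i = 0 with rivals' quantities fixed: 239 - 2q_i - Σ_{j≠i} q_j = 0.
By symmetry each firm produces the same amount; substituting Σ_{j≠i} q_j = 2q_i yields q_i = 239/4.

59.75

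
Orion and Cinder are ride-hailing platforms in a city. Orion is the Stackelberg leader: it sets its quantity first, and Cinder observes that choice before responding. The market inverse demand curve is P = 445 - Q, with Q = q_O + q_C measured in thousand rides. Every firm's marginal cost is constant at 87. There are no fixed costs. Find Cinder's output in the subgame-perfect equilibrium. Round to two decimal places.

The follower Cinder best-responds to any q_O: π_C = (445 - Q)q_C - 87q_C.
Follower FOC: 358 - q_O - 2q_C = 0, so q_C(q_O) = (358 - q_O)/2.
Orion substitutes q_C(q_O) into its own profit: π_O = q_O(445 - q_O - (358 - q_O)/2) - 87q_O = (266 - (1/2)q_O)q_O - 87q_O.
The leader's first-order condition 179 - q_O = 0 yields q_O = 179.
Then q_C = (358 - 179)/2 = 179/2.

89.50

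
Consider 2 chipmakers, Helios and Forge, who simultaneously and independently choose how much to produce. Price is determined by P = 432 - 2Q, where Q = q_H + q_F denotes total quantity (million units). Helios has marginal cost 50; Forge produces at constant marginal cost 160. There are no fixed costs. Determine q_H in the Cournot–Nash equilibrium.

Helios's profit: π_H = (432 - 2Q)q_H - (50q_H). Setting ∂π_H/∂q_H = 0: 382 - 4q_H - 2(q_F) = 0.
Forge's first-order condition: 272 - 4q_F - 2(q_H) = 0.
So q_H = (382 - 2q_F)/4 and q_F = (272 - 2q_H)/4.
Solving the pair: q_H = 82, q_F = 27.

82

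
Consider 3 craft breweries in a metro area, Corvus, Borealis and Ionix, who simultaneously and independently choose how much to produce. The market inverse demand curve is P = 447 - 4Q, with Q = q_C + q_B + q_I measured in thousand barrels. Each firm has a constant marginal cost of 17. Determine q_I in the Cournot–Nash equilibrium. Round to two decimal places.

26.88

A representative firm's profit is π_i = q_i(447 - 4Q) - 17q_i.
Setting ∂π_i/∂q_i = 0 with rivals' quantities fixed: 430 - 8q_i - 4·Σ_{j≠i} q_j = 0.
With identical firms every q_j equals q_i, so Σ_{j≠i} q_j = 2q_i and 430 = 16q_i, giving q_i = 215/8.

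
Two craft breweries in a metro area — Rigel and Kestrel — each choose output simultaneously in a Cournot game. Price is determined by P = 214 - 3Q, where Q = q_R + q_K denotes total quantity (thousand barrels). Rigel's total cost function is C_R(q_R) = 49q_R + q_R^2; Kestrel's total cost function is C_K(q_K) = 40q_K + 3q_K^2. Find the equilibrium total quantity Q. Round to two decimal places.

Rigel's profit: π_R = (214 - 3Q)q_R - (49q_R + q_R²). Setting ∂π_R/∂q_R = 0: 165 - 8q_R - 3(q_K) = 0.
Kestrel's first-order condition: 174 - 12q_K - 3(q_R) = 0.
Best responses: q_R = (165 - 3q_K)/8, q_K = (174 - 3q_R)/12.
Substituting one into the other gives q_R = 486/29 and q_K = 299/29.
Total output Q = 486/29 + 299/29 = 785/29.

27.07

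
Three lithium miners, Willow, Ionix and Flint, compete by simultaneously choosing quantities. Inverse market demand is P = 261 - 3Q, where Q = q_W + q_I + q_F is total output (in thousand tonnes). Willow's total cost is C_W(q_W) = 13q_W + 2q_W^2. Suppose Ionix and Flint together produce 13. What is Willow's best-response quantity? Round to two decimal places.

With rivals' combined output fixed at 13, Willow's profit is π_W = (261 - 3·13 - 3q_W)q_W - (13q_W + 2q_W²) = (222 - 3q_W)q_W - (13q_W + 2q_W²).
∂π_W/∂q_W = 209 - 10q_W = 0, so q_W = 209/10.

20.90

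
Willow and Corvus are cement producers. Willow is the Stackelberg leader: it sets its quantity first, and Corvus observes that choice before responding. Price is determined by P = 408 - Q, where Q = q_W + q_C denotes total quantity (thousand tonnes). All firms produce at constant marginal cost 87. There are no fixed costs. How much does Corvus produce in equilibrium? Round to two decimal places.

80.25

The follower Corvus best-responds to any q_W: π_C = (408 - Q)q_C - 87q_C.
∂π_C/∂q_C = 321 - q_W - 2q_C = 0 gives the reaction function q_C = (321 - q_W)/2.
Willow substitutes q_C(q_W) into its own profit: π_W = q_W(408 - q_W - (321 - q_W)/2) - 87q_W = (495/2 - (1/2)q_W)q_W - 87q_W.
The leader's first-order condition 321/2 - q_W = 0 yields q_W = 321/2.
Then q_C = (321 - 321/2)/2 = 321/4.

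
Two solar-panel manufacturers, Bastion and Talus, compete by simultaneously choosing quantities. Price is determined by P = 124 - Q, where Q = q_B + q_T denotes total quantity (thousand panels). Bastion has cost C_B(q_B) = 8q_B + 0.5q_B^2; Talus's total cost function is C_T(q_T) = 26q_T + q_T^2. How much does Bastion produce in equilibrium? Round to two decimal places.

33.27

Bastion's profit: π_B = (124 - Q)q_B - (8q_B + (1/2)q_B²). Setting ∂π_B/∂q_B = 0: 116 - 3q_B - (q_T) = 0.
Talus's profit: π_T = (124 - Q)q_T - (26q_T + q_T²). Setting ∂π_T/∂q_T = 0: 98 - 4q_T - (q_B) = 0.
Rearranging gives the reaction functions q_B = (116 - q_T)/3 and q_T = (98 - q_B)/4.
Substituting one into the other gives q_B = 366/11 and q_T = 178/11.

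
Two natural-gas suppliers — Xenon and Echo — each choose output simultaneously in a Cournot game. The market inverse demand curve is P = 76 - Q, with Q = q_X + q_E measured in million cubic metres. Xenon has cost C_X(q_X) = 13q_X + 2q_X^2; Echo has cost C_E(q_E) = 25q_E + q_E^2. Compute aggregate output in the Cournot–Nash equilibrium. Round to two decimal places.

Xenon's profit: π_X = (76 - Q)q_X - (13q_X + 2q_X²). Setting ∂π_X/∂q_X = 0: 63 - 6q_X - (q_E) = 0.
Echo's profit: π_E = (76 - Q)q_E - (25q_E + q_E²). Setting ∂π_E/∂q_E = 0: 51 - 4q_E - (q_X) = 0.
So q_X = (63 - q_E)/6 and q_E = (51 - q_X)/4.
Solving the pair: q_X = 201/23, q_E = 243/23.
Total output Q = 201/23 + 243/23 = 444/23.

19.30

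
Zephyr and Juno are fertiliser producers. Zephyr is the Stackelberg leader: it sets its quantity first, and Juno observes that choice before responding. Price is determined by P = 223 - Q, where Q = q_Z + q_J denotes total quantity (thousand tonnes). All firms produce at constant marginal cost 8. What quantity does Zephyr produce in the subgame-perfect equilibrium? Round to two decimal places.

107.50

Solve by backward induction. Given q_Z, the follower Juno maximises π_J = (223 - q_Z - q_J)q_J - 8q_J.
Setting the follower's marginal profit to zero, 215 - q_Z - 2q_J = 0, i.e. q_J = (215 - q_Z)/2.
Zephyr substitutes q_J(q_Z) into its own profit: π_Z = q_Z(223 - q_Z - (215 - q_Z)/2) - 8q_Z = (231/2 - (1/2)q_Z)q_Z - 8q_Z.
Maximising: ∂π_Z/∂q_Z = 215/2 - q_Z = 0, giving q_Z = 215/2.
Then q_J = (215 - 215/2)/2 = 215/4.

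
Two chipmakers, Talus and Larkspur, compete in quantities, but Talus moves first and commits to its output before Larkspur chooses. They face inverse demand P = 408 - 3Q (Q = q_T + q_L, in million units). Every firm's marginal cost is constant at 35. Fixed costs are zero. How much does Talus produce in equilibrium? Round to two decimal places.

Solve by backward induction. Given q_T, the follower Larkspur maximises π_L = (408 - 3q_T - 3q_L)q_L - 35q_L.
∂π_L/∂q_L = 373 - 3q_T - 6q_L = 0 gives the reaction function q_L = (373 - 3q_T)/6.
Talus substitutes q_L(q_T) into its own profit: π_T = q_T(408 - 3q_T - (373 - 3q_T)/2) - 35q_T = (443/2 - (3/2)q_T)q_T - 35q_T.
Maximising: ∂π_T/∂q_T = 373/2 - 3q_T = 0, giving q_T = 373/6.
Then q_L = (373 - 3·(373/6))/6 = 373/12.

62.17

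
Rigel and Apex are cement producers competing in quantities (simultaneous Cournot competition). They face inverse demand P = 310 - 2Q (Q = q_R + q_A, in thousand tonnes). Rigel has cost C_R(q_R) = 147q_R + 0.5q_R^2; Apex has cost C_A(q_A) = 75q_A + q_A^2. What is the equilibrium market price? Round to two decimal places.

Rigel's profit: π_R = (310 - 2Q)q_R - (147q_R + (1/2)q_R²). Setting ∂π_R/∂q_R = 0: 163 - 5q_R - 2(q_A) = 0.
Apex's profit: π_A = (310 - 2Q)q_A - (75q_A + q_A²). Setting ∂π_A/∂q_A = 0: 235 - 6q_A - 2(q_R) = 0.
Rearranging gives the reaction functions q_R = (163 - 2q_A)/5 and q_A = (235 - 2q_R)/6.
Substituting one into the other gives q_R = 254/13 and q_A = 849/26.
Total output Q = 1357/26, so price P = 310 - 2·(1357/26) = 205.6154.

205.62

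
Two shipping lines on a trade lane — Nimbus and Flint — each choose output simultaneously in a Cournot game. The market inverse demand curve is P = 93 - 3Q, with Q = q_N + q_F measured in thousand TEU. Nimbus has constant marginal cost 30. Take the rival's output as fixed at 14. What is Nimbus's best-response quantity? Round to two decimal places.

3.50

With the rival's output fixed at 14, Nimbus's profit is π_N = (93 - 3·14 - 3q_N)q_N - (30q_N) = (51 - 3q_N)q_N - (30q_N).
∂π_N/∂q_N = 21 - 6q_N = 0, so q_N = 7/2.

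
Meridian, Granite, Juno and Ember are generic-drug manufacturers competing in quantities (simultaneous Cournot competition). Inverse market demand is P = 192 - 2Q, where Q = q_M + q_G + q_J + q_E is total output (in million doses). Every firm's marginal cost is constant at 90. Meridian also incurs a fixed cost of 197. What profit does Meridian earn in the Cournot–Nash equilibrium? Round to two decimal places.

A representative firm's profit is π_i = q_i(192 - 2Q) - 90q_i.
First-order condition (treating rivals' output as given): 102 - 4q_i - 2·Σ_{j≠i} q_j = 0.
With identical firms every q_j equals q_i, so Σ_{j≠i} q_j = 3q_i and 102 = 10q_i, giving q_i = 51/5.
Price P = 192 - 2·(204/5) = 552/5.
Meridian's profit: (552/5 - 90)·(51/5) - 197 = 277/25.

11.08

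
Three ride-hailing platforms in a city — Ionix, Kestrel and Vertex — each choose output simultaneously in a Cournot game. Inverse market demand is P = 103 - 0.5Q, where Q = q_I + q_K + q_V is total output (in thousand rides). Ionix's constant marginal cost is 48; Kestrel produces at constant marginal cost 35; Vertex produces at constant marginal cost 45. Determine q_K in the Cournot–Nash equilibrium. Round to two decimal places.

Ionix's profit: π_I = (103 - 0.5Q)q_I - (48q_I). Setting ∂π_I/∂q_I = 0: 55 - q_I - (1/2)(q_K + q_V) = 0.
Kestrel's first-order condition: 68 - q_K - (1/2)(q_I + q_V) = 0.
Vertex's profit: π_V = (103 - 0.5Q)q_V - (45q_V). Setting ∂π_V/∂q_V = 0: 58 - q_V - (1/2)(q_I + q_K) = 0.
Adding the 3 conditions: 181 − Q − Q = 0, i.e. Q = 181/2.
Back-substituting: q_I = (55 − 181/4)/(1/2) = 39/2, q_K = (68 − 181/4)/(1/2) = 91/2, q_V = (58 − 181/4)/(1/2) = 51/2.

45.50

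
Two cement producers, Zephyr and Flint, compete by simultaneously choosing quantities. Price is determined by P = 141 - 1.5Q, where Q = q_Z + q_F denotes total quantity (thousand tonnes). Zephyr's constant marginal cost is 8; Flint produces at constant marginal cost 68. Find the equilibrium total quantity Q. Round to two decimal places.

Zephyr's profit: π_Z = (141 - 1.5Q)q_Z - (8q_Z). Setting ∂π_Z/∂q_Z = 0: 133 - 3q_Z - (3/2)(q_F) = 0.
Flint's first-order condition: 73 - 3q_F - (3/2)(q_Z) = 0.
Best responses: q_Z = (133 - (3/2)q_F)/3, q_F = (73 - (3/2)q_Z)/3.
Substituting one into the other gives q_Z = 386/9 and q_F = 26/9.
Total output Q = 386/9 + 26/9 = 412/9.

45.78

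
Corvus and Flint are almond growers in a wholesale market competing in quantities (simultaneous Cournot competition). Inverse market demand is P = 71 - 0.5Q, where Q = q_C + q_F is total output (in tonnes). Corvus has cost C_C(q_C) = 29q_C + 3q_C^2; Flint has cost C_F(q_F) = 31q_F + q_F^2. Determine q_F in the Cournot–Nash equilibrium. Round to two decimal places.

12.48

Corvus's profit: π_C = (71 - 0.5Q)q_C - (29q_C + 3q_C²). Setting ∂π_C/∂q_C = 0: 42 - 7q_C - (1/2)(q_F) = 0.
Flint's profit: π_F = (71 - 0.5Q)q_F - (31q_F + q_F²). Setting ∂π_F/∂q_F = 0: 40 - 3q_F - (1/2)(q_C) = 0.
Best responses: q_C = (42 - (1/2)q_F)/7, q_F = (40 - (1/2)q_C)/3.
Solving the pair: q_C = 424/83, q_F = 1036/83.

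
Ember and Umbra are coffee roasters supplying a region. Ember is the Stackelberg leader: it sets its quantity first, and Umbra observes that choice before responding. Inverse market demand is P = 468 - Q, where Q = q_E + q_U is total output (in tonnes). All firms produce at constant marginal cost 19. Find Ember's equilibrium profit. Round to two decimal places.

The follower Umbra best-responds to any q_E: π_U = (468 - Q)q_U - 19q_U.
∂π_U/∂q_U = 449 - q_E - 2q_U = 0 gives the reaction function q_U = (449 - q_E)/2.
Ember substitutes q_U(q_E) into its own profit: π_E = q_E(468 - q_E - (449 - q_E)/2) - 19q_E = (487/2 - (1/2)q_E)q_E - 19q_E.
Maximising: ∂π_E/∂q_E = 449/2 - q_E = 0, giving q_E = 449/2.
Then q_U = (449 - 449/2)/2 = 449/4.
Price P = 468 - 1347/4 = 525/4.
Ember's profit: (525/4 - 19)·(449/2) = 25200.1250.

25200.13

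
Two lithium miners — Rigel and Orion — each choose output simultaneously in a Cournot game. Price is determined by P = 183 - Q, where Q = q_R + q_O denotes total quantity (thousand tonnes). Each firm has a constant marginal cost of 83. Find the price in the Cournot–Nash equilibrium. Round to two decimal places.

116.33

A representative firm's profit is π_i = q_i(183 - Q) - 83q_i.
First-order condition (treating rivals' output as given): 100 - 2q_i - q_j = 0.
With identical firms every q_j equals q_i, so q_j = q_i and 100 = 3q_i, giving q_i = 100/3.
Total output Q = 200/3, so price P = 183 - 200/3 = 349/3.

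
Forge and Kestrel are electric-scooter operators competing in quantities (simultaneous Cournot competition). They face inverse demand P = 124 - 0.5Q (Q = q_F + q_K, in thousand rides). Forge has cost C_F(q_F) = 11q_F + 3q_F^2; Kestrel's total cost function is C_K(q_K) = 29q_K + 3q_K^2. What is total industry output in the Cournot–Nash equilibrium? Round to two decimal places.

Forge's profit: π_F = (124 - 0.5Q)q_F - (11q_F + 3q_F²). Setting ∂π_F/∂q_F = 0: 113 - 7q_F - (1/2)(q_K) = 0.
Kestrel's profit: π_K = (124 - 0.5Q)q_K - (29q_K + 3q_K²). Setting ∂π_K/∂q_K = 0: 95 - 7q_K - (1/2)(q_F) = 0.
Best responses: q_F = (113 - (1/2)q_K)/7, q_K = (95 - (1/2)q_F)/7.
Solving the pair: q_F = 15.2513, q_K = 12.4821.
Total output Q = 15.2513 + 12.4821 = 416/15.

27.73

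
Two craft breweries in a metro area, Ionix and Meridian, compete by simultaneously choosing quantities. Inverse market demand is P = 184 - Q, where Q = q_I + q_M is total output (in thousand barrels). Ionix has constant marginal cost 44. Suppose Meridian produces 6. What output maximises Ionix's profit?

67

With the rival's output fixed at 6, Ionix's profit is π_I = (184 - 6 - q_I)q_I - (44q_I) = (178 - q_I)q_I - (44q_I).
∂π_I/∂q_I = 134 - 2q_I = 0, so q_I = 67.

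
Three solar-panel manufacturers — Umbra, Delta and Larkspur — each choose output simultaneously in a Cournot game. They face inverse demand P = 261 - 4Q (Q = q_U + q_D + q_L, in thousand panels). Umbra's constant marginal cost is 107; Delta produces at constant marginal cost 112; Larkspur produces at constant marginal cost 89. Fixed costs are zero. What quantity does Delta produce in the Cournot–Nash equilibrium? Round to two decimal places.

Umbra's profit: π_U = (261 - 4Q)q_U - (107q_U). Setting ∂π_U/∂q_U = 0: 154 - 8q_U - 4(q_D + q_L) = 0.
Delta's profit: π_D = (261 - 4Q)q_D - (112q_D). Setting ∂π_D/∂q_D = 0: 149 - 8q_D - 4(q_U + q_L) = 0.
Larkspur's profit: π_L = (261 - 4Q)q_L - (89q_L). Setting ∂π_L/∂q_L = 0: 172 - 8q_L - 4(q_U + q_D) = 0.
Adding the 3 conditions: 475 − 8Q − 8Q = 0, i.e. Q = 475/16.
Back-substituting: q_U = (154 − 475/4)/4 = 141/16, q_D = (149 − 475/4)/4 = 121/16, q_L = (172 − 475/4)/4 = 213/16.

7.56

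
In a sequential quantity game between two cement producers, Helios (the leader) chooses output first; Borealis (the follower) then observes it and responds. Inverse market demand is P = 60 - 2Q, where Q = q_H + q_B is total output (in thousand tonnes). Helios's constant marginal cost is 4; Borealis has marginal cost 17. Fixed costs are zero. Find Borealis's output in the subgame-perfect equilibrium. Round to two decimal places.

The follower Borealis best-responds to any q_H: π_B = (60 - 2Q)q_B - 17q_B.
∂π_B/∂q_B = 43 - 2q_H - 4q_B = 0 gives the reaction function q_B = (43 - 2q_H)/4.
The leader anticipates this reaction. Substituting into P = 60 - 2Q gives P = 77/2 - q_H, so π_H = (77/2 - q_H)q_H - 4q_H.
Leader FOC: 69/2 - 2q_H = 0, so q_H = 69/4.
Then q_B = (43 - 2·(69/4))/4 = 17/8.

2.13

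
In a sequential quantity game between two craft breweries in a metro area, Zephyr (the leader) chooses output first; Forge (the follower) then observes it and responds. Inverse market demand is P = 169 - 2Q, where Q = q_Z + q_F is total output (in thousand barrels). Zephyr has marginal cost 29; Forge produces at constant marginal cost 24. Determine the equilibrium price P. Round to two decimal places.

The follower Forge best-responds to any q_Z: π_F = (169 - 2Q)q_F - 24q_F.
Follower FOC: 145 - 2q_Z - 4q_F = 0, so q_F(q_Z) = (145 - 2q_Z)/4.
The leader anticipates this reaction. Substituting into P = 169 - 2Q gives P = 193/2 - q_Z, so π_Z = (193/2 - q_Z)q_Z - 29q_Z.
The leader's first-order condition 135/2 - 2q_Z = 0 yields q_Z = 135/4.
Then q_F = (145 - 2·(135/4))/4 = 155/8.
Total output Q = 425/8, so price P = 169 - 2·(425/8) = 251/4.

62.75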